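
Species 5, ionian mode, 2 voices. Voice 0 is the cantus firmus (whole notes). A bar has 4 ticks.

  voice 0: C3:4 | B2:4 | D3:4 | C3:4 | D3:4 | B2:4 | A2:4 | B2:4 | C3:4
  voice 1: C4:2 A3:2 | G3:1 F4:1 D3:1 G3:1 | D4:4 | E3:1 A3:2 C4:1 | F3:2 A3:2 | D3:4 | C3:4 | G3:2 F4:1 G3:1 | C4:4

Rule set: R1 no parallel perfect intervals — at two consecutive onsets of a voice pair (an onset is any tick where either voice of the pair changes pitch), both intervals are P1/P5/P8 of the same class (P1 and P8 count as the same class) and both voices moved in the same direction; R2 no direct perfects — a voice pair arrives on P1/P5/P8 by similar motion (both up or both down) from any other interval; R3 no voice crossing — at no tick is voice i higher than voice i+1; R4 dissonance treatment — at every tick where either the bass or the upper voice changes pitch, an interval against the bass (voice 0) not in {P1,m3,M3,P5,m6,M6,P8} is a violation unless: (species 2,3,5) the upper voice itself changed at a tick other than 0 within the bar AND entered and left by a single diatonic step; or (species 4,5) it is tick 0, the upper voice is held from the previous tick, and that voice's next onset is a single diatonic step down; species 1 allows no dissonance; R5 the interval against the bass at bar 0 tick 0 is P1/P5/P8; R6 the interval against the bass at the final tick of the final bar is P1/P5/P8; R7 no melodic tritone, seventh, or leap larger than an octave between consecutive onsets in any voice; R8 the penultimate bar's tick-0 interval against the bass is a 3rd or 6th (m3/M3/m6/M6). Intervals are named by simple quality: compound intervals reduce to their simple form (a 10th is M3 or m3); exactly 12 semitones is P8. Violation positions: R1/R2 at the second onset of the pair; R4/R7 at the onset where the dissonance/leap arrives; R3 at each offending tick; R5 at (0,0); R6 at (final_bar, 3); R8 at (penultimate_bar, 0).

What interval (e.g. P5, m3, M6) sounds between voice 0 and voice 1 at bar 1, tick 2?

voice 0=B2 voice 1=D3 -> m3

m3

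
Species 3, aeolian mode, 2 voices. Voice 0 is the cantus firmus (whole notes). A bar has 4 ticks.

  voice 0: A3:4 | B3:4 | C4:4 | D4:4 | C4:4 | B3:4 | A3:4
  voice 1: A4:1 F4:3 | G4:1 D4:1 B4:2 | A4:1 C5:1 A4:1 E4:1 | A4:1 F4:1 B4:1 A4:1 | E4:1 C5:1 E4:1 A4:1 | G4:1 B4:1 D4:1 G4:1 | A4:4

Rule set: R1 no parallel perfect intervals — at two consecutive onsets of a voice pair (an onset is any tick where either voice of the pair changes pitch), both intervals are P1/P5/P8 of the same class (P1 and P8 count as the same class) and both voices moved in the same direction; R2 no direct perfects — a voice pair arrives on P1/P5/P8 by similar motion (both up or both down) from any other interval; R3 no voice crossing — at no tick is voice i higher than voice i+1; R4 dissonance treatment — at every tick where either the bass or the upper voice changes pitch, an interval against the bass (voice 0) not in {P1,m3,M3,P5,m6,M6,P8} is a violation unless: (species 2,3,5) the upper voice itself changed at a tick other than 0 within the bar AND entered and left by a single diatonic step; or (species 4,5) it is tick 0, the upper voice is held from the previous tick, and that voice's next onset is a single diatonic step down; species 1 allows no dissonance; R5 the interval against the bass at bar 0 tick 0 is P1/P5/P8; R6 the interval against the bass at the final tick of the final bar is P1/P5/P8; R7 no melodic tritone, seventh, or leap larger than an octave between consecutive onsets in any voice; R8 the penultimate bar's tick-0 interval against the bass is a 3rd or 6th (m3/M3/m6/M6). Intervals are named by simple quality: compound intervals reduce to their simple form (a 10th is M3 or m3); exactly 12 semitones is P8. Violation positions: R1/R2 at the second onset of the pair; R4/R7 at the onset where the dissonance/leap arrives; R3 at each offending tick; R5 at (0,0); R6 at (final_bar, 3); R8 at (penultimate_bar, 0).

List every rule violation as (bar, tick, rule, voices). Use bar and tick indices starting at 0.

(3, 0, R2, (0, 1))
(3, 2, R7, (1,))

bar 0: v0=A3 v1=A4 downbeat P8
bar 1: v0=B3 v1=G4 downbeat m6
bar 2: v0=C4 v1=A4 downbeat M6
bar 3: v0=D4 v1=A4 downbeat P5
bar 4: v0=C4 v1=E4 downbeat M3
bar 5: v0=B3 v1=G4 downbeat m6
bar 6: v0=A3 v1=A4 downbeat P8
  -> R2 @ bar 3 tick 0 v(0, 1): C4/E4 M3 -> D4/A4 P5 similar
  -> R7 @ bar 3 tick 2 v(1,): F4->B4 leap 6st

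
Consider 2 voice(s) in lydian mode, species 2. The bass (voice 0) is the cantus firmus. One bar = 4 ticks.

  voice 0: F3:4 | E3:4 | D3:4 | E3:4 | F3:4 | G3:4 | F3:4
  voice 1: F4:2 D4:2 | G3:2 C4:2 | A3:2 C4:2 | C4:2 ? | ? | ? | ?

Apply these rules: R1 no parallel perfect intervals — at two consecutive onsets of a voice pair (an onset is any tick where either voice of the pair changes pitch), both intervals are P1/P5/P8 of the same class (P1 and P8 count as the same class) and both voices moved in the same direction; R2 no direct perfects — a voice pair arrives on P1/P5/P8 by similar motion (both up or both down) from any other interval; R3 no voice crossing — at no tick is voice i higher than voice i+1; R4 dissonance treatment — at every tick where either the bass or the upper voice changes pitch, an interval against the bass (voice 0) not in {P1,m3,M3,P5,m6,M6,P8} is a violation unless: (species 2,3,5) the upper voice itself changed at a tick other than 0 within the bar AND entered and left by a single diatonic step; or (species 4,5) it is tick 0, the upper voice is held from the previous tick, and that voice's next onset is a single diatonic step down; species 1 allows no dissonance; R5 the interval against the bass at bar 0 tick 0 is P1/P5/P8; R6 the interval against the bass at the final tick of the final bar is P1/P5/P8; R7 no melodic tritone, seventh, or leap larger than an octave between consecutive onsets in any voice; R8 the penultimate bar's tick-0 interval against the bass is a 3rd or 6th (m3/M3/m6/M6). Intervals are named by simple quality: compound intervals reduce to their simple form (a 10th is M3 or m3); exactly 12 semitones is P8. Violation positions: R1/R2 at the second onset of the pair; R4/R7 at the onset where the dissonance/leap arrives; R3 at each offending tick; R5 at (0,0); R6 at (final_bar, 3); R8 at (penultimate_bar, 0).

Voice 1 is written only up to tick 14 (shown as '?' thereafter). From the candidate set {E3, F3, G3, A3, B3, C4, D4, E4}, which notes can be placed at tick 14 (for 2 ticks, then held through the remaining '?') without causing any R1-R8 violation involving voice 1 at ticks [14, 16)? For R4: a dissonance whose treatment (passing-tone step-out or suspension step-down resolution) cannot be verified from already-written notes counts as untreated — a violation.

{B3, C4, E3, E4, G3}

E3: legal
F3: violates R4
G3: legal
A3: violates R4
B3: legal
C4: legal
D4: violates R4
E4: legal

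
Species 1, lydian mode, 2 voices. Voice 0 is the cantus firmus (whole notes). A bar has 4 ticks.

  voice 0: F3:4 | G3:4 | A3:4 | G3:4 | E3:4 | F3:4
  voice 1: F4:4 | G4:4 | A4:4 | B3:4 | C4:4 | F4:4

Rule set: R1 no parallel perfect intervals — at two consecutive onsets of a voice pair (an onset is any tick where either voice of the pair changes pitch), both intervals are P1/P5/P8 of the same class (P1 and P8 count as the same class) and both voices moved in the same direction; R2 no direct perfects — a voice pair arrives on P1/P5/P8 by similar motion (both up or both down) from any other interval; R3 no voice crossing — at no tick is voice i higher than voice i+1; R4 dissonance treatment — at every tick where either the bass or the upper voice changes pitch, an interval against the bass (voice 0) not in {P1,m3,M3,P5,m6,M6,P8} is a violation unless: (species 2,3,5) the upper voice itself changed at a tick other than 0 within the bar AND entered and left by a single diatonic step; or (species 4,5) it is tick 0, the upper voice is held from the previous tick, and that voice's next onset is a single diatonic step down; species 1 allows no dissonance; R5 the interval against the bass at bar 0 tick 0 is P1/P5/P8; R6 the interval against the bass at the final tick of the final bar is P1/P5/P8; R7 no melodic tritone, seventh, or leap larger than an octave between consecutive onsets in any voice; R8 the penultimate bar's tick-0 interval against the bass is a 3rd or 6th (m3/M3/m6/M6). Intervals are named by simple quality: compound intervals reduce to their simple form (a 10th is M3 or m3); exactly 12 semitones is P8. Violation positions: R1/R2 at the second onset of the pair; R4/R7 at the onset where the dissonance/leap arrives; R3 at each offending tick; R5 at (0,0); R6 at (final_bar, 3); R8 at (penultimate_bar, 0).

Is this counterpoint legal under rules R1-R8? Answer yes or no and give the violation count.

No (4 violations)

bar 0: v0=F3 v1=F4 (P8)
bar 1: v0=G3 v1=G4 (P8)
bar 2: v0=A3 v1=A4 (P8)
bar 3: v0=G3 v1=B3 (M3)
bar 4: v0=E3 v1=C4 (m6)
bar 5: v0=F3 v1=F4 (P8)
  R1 @ bar1.0: F3/F4 P8 -> G3/G4 P8 similar
  R1 @ bar2.0: G3/G4 P8 -> A3/A4 P8 similar
  R7 @ bar3.0: A4->B3 leap 10st
  R2 @ bar5.0: E3/C4 m6 -> F3/F4 P8 similar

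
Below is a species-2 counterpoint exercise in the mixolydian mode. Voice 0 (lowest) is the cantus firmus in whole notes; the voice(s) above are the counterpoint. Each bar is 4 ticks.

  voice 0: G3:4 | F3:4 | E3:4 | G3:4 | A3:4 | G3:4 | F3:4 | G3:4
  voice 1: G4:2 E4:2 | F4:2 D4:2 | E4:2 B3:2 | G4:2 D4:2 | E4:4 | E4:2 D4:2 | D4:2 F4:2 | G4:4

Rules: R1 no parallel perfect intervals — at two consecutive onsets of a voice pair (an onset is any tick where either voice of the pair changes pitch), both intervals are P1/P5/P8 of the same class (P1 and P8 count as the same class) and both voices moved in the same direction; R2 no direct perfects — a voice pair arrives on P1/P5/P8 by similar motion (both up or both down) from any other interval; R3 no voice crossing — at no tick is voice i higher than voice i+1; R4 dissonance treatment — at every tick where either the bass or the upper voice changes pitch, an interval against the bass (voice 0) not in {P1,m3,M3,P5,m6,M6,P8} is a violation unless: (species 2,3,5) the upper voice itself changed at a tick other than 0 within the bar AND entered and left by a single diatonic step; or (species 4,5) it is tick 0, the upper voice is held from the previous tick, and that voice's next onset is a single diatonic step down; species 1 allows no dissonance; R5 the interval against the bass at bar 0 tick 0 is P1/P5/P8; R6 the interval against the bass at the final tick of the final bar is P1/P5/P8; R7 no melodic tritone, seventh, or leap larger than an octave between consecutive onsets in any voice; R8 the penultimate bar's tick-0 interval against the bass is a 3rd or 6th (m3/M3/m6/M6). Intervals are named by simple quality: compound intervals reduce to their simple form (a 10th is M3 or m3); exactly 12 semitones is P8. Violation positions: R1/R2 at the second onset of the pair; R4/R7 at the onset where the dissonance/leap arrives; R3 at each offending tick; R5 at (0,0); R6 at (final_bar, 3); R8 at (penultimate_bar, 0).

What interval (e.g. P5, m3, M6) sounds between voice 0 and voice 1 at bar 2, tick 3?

P5

voice 0=E3 voice 1=B3 -> P5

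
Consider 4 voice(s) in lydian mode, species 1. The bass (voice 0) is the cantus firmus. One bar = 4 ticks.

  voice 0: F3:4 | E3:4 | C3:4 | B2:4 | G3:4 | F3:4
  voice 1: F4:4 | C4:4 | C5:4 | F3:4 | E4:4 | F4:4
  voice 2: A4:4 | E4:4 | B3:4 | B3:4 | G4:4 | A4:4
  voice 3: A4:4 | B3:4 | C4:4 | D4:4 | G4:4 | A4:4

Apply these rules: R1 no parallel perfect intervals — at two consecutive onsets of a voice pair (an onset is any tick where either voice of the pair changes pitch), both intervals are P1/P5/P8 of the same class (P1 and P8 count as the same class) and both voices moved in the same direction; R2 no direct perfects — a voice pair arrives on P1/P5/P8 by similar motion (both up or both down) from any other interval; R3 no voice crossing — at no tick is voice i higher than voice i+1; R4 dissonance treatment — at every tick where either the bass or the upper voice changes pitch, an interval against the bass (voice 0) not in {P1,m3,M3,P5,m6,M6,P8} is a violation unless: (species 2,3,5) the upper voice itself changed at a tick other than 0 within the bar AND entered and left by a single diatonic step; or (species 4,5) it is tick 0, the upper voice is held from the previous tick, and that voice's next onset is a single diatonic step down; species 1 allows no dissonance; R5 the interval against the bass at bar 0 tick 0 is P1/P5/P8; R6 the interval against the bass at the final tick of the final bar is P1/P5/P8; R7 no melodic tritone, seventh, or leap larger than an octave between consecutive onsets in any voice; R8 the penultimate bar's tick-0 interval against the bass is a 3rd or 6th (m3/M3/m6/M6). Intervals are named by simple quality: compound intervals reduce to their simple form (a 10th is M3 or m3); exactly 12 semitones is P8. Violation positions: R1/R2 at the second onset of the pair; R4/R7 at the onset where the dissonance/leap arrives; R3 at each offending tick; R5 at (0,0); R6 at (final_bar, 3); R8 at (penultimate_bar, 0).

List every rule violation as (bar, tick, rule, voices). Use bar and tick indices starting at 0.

bar 0: v0=F3 v1=F4 v2=A4 v3=A4 downbeat M3
bar 1: v0=E3 v1=C4 v2=E4 v3=B3 downbeat P5
bar 2: v0=C3 v1=C5 v2=B3 v3=C4 downbeat P8
bar 3: v0=B2 v1=F3 v2=B3 v3=D4 downbeat m3
bar 4: v0=G3 v1=E4 v2=G4 v3=G4 downbeat P8
bar 5: v0=F3 v1=F4 v2=A4 v3=A4 downbeat M3
  -> R5 @ bar 0 tick 0 v(0, 2): opens on M3
  -> R5 @ bar 0 tick 0 v(0, 3): opens on M3
  -> R2 @ bar 1 tick 0 v(0, 2): F3/A4 M3 -> E3/E4 P8 similar
  -> R2 @ bar 1 tick 0 v(0, 3): F3/A4 M3 -> E3/B3 P5 similar
  -> R3 @ bar 1 tick 0 v(2, 3): E4 above B3
  -> R7 @ bar 1 tick 0 v(3,): A4->B3 leap 10st
  -> R3 @ bar 1 tick 1 v(2, 3): E4 above B3
  -> R3 @ bar 1 tick 2 v(2, 3): E4 above B3
  -> R3 @ bar 1 tick 3 v(2, 3): E4 above B3
  -> R2 @ bar 2 tick 0 v(1, 3): C4/B3 m2 -> C5/C4 P8 similar
  -> R3 @ bar 2 tick 0 v(1, 2): C5 above B3
  -> R4 @ bar 2 tick 0 v(0, 2): C3/B3 M7 untreated
  -> R3 @ bar 2 tick 1 v(1, 2): C5 above B3
  -> R3 @ bar 2 tick 2 v(1, 2): C5 above B3
  -> R3 @ bar 2 tick 3 v(1, 2): C5 above B3
  -> R4 @ bar 3 tick 0 v(0, 1): B2/F3 TT untreated
  -> R7 @ bar 3 tick 0 v(1,): C5->F3 leap 19st
  -> R1 @ bar 4 tick 0 v(0, 2): B2/B3 P8 -> G3/G4 P8 similar
  -> R2 @ bar 4 tick 0 v(0, 3): B2/D4 m3 -> G3/G4 P8 similar
  -> R2 @ bar 4 tick 0 v(2, 3): B3/D4 m3 -> G4/G4 P1 similar
  -> R7 @ bar 4 tick 0 v(1,): F3->E4 leap 11st
  -> R8 @ bar 4 tick 0 v(0, 2): penult P8 not 3rd/6th
  -> R8 @ bar 4 tick 0 v(0, 3): penult P8 not 3rd/6th
  -> R1 @ bar 5 tick 0 v(2, 3): G4/G4 P1 -> A4/A4 P1 similar
  -> R6 @ bar 5 tick 3 v(0, 2): closes on M3
  -> R6 @ bar 5 tick 3 v(0, 3): closes on M3

(0, 0, R5, (0, 2))
(0, 0, R5, (0, 3))
(1, 0, R2, (0, 2))
(1, 0, R2, (0, 3))
(1, 0, R3, (2, 3))
(1, 0, R7, (3,))
(1, 1, R3, (2, 3))
(1, 2, R3, (2, 3))
(1, 3, R3, (2, 3))
(2, 0, R2, (1, 3))
(2, 0, R3, (1, 2))
(2, 0, R4, (0, 2))
(2, 1, R3, (1, 2))
(2, 2, R3, (1, 2))
(2, 3, R3, (1, 2))
(3, 0, R4, (0, 1))
(3, 0, R7, (1,))
(4, 0, R1, (0, 2))
(4, 0, R2, (0, 3))
(4, 0, R2, (2, 3))
(4, 0, R7, (1,))
(4, 0, R8, (0, 2))
(4, 0, R8, (0, 3))
(5, 0, R1, (2, 3))
(5, 3, R6, (0, 2))
(5, 3, R6, (0, 3))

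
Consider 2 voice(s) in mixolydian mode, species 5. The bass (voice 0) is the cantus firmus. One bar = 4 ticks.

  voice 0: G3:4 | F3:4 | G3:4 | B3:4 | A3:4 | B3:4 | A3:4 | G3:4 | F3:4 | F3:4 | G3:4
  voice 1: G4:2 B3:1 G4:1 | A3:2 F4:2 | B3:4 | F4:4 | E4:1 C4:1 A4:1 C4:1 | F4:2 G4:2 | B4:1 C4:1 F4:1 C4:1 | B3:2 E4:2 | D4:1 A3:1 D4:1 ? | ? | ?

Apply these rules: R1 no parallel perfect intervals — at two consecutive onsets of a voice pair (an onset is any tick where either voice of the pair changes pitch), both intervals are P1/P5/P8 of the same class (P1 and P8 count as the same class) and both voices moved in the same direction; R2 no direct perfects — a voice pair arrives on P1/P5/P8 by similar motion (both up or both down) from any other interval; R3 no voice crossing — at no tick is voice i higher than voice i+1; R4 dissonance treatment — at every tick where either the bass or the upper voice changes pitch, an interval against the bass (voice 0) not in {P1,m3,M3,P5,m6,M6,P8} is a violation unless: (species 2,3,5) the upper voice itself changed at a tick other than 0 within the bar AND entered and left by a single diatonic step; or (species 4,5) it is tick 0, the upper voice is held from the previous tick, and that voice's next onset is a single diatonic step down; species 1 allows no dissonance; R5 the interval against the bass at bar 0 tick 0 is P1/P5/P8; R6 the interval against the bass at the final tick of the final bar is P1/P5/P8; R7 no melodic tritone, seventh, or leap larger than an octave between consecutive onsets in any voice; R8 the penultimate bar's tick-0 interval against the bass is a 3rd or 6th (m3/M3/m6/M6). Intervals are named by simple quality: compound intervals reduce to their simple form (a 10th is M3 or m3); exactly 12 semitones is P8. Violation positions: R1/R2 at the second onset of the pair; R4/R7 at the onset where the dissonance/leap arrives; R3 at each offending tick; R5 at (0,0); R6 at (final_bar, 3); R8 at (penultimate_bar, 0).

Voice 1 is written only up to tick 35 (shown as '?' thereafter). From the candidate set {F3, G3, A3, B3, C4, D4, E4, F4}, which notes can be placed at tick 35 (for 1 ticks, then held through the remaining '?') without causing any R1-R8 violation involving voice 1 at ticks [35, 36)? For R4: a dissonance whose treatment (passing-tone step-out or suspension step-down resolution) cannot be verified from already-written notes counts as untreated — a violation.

{A3, C4, D4, F3, F4}

F3: legal
G3: violates R4
A3: legal
B3: violates R4
C4: legal
D4: legal
E4: violates R4
F4: legal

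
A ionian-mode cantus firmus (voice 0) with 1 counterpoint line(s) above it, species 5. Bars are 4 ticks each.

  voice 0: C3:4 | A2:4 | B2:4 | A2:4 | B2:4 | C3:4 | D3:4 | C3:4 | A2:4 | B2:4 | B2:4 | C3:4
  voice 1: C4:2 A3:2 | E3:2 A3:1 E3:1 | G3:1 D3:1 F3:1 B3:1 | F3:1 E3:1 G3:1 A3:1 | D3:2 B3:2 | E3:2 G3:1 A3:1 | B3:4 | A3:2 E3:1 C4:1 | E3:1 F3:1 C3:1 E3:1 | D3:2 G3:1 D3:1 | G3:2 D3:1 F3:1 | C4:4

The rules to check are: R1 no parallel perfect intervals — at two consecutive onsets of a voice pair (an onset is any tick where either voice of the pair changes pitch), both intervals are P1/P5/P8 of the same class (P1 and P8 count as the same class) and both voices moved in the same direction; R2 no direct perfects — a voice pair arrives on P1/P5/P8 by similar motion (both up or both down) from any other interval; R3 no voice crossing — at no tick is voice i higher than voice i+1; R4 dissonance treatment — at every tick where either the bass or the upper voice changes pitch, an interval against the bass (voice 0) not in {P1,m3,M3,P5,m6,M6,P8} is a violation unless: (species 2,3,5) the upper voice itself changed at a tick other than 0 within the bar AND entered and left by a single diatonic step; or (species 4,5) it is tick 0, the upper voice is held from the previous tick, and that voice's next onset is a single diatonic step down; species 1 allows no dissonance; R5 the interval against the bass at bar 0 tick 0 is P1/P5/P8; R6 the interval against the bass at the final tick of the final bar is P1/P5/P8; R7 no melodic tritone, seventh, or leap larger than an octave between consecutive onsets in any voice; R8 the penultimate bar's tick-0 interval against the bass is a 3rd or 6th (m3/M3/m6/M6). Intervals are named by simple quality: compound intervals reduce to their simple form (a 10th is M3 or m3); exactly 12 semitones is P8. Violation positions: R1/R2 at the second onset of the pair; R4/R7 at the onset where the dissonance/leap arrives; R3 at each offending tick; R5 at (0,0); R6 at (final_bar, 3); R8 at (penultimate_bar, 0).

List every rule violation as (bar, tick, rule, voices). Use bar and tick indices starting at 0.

bar 0: v0=C3 v1=C4 downbeat P8
bar 1: v0=A2 v1=E3 downbeat P5
bar 2: v0=B2 v1=G3 downbeat m6
bar 3: v0=A2 v1=F3 downbeat m6
bar 4: v0=B2 v1=D3 downbeat m3
bar 5: v0=C3 v1=E3 downbeat M3
bar 6: v0=D3 v1=B3 downbeat M6
bar 7: v0=C3 v1=A3 downbeat M6
bar 8: v0=A2 v1=E3 downbeat P5
bar 9: v0=B2 v1=D3 downbeat m3
bar 10: v0=B2 v1=G3 downbeat m6
bar 11: v0=C3 v1=C4 downbeat P8
  -> R2 @ bar 1 tick 0 v(0, 1): C3/A3 M6 -> A2/E3 P5 similar
  -> R4 @ bar 2 tick 2 v(0, 1): B2/F3 TT untreated
  -> R7 @ bar 2 tick 3 v(1,): F3->B3 leap 6st
  -> R7 @ bar 3 tick 0 v(1,): B3->F3 leap 6st
  -> R4 @ bar 3 tick 2 v(0, 1): A2/G3 m7 untreated
  -> R2 @ bar 8 tick 0 v(0, 1): C3/C4 P8 -> A2/E3 P5 similar
  -> R4 @ bar 10 tick 3 v(0, 1): B2/F3 TT untreated
  -> R2 @ bar 11 tick 0 v(0, 1): B2/F3 TT -> C3/C4 P8 similar

(1, 0, R2, (0, 1))
(2, 2, R4, (0, 1))
(2, 3, R7, (1,))
(3, 0, R7, (1,))
(3, 2, R4, (0, 1))
(8, 0, R2, (0, 1))
(10, 3, R4, (0, 1))
(11, 0, R2, (0, 1))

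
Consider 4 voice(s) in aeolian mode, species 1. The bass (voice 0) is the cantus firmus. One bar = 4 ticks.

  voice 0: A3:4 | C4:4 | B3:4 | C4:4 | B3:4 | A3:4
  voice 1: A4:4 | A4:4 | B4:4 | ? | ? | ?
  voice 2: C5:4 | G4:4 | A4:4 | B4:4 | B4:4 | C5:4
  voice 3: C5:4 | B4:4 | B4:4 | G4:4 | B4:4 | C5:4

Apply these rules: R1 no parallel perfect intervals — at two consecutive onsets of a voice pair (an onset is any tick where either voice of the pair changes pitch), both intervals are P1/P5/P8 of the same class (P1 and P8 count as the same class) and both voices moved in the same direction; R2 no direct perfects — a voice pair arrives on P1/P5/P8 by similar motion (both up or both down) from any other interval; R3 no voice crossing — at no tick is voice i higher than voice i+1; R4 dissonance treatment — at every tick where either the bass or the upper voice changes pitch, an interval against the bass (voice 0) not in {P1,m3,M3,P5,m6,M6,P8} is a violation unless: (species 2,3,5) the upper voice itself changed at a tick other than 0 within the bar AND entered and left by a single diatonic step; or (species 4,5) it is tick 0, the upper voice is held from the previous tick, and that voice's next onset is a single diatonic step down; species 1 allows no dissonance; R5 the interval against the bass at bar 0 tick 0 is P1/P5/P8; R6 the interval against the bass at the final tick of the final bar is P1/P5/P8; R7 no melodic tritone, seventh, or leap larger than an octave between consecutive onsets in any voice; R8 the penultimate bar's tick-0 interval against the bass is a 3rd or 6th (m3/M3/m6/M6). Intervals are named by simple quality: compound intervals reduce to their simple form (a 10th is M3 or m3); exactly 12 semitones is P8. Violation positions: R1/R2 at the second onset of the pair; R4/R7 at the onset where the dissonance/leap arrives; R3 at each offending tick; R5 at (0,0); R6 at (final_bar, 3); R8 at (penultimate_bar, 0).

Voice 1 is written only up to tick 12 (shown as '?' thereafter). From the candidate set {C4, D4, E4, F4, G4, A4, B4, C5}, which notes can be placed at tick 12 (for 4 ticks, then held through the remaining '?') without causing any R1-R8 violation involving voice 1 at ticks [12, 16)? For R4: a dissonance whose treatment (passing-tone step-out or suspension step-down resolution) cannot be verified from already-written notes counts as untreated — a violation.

{A4, E4}

C4: violates R2,R7
D4: violates R4
E4: legal
F4: violates R4,R7
G4: violates R1
A4: legal
B4: violates R4
C5: violates R1,R3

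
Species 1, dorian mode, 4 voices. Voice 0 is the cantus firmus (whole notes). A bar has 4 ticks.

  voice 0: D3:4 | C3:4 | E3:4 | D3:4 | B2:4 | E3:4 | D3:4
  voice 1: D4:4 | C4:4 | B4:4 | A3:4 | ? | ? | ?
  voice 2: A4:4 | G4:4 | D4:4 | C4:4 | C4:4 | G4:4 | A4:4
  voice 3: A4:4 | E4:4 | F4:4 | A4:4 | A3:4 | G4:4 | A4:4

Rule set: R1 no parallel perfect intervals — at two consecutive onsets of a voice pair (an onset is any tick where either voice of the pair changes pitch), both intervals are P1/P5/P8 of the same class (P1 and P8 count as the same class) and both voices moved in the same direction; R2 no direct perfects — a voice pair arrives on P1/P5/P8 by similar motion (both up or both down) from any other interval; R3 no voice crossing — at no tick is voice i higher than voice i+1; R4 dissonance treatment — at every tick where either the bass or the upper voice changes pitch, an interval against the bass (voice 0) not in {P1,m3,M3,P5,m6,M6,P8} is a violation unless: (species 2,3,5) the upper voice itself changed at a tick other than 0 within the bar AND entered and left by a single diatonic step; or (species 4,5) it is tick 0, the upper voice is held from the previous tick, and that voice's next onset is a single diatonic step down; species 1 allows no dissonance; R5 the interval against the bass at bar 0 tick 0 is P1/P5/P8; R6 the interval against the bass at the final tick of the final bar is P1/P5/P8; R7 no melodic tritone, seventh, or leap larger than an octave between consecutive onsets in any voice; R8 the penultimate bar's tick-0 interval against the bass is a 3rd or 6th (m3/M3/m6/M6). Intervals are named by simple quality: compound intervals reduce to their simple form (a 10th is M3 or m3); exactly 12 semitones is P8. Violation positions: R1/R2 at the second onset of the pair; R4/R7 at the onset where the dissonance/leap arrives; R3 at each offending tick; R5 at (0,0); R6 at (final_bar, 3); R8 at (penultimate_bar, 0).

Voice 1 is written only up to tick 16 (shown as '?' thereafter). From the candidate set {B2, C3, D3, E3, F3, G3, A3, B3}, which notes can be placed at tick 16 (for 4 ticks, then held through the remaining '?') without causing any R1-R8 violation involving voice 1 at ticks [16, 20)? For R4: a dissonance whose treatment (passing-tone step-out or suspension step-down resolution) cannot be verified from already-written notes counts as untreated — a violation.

B2: violates R2,R7
C3: violates R4
D3: violates R2
E3: violates R4
F3: violates R4
G3: legal
A3: violates R4
B3: legal

{B3, G3}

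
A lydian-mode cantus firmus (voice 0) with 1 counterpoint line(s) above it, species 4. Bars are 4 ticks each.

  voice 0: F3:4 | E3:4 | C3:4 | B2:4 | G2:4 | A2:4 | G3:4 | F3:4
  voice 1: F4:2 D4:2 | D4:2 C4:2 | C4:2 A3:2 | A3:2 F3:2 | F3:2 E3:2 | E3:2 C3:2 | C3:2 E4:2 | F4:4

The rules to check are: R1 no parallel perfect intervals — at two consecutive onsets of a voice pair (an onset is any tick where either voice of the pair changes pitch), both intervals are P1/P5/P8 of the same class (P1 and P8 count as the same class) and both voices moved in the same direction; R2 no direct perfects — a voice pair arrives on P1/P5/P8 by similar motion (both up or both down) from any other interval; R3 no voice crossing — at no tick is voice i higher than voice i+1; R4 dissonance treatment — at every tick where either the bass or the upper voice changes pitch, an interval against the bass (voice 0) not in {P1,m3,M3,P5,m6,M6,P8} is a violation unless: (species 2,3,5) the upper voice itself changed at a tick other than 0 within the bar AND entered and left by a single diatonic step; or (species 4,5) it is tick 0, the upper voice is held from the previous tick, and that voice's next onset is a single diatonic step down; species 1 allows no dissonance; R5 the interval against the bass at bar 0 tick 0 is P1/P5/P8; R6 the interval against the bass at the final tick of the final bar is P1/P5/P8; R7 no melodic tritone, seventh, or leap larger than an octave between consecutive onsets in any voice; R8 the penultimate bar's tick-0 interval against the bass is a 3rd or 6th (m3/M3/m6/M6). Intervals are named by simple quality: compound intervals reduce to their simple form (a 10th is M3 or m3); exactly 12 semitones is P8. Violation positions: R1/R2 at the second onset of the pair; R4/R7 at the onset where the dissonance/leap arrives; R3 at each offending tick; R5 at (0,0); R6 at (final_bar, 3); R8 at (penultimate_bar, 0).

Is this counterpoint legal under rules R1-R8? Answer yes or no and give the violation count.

No (7 violations)

bar 0: v0=F3 v1=F4 (P8)
bar 1: v0=E3 v1=D4 (m7)
bar 2: v0=C3 v1=C4 (P8)
bar 3: v0=B2 v1=A3 (m7)
bar 4: v0=G2 v1=F3 (m7)
bar 5: v0=A2 v1=E3 (P5)
bar 6: v0=G3 v1=C3 (P5)
bar 7: v0=F3 v1=F4 (P8)
  R4 @ bar3.0: B2/A3 m7 untreated
  R4 @ bar3.2: B2/F3 TT untreated
  R3 @ bar6.0: G3 above C3
  R7 @ bar6.0: A2->G3 leap 10st
  R8 @ bar6.0: penult P5 not 3rd/6th
  R3 @ bar6.1: G3 above C3
  R7 @ bar6.2: C3->E4 leap 16st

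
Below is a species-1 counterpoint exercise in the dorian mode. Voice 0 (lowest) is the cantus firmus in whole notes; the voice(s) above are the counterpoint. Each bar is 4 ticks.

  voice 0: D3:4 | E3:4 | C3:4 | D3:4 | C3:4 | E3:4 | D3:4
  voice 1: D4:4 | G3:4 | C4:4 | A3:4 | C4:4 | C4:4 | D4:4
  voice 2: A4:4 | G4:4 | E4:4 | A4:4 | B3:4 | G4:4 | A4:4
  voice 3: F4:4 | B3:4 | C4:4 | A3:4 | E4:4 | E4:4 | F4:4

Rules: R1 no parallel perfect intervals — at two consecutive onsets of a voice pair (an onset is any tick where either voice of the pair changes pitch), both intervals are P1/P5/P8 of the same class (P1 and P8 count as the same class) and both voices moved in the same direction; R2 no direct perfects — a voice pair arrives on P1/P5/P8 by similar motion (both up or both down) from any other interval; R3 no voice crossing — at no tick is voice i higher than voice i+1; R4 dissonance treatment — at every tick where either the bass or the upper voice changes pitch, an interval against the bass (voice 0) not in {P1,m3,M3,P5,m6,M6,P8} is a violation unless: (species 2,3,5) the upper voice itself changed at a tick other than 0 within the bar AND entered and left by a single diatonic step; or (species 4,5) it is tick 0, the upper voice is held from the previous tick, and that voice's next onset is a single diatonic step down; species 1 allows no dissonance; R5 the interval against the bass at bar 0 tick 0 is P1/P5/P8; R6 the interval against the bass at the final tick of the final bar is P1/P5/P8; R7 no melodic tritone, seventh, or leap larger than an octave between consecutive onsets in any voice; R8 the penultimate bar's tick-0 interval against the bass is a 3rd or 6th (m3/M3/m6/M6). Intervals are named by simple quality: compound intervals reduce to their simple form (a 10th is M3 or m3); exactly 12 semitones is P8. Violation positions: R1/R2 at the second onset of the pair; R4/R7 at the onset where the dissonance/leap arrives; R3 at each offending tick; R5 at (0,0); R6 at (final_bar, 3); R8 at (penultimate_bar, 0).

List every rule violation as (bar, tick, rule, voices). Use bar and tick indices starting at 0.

(0, 0, R3, (2, 3))
(0, 0, R5, (0, 3))
(0, 1, R3, (2, 3))
(0, 2, R3, (2, 3))
(0, 3, R3, (2, 3))
(1, 0, R2, (1, 2))
(1, 0, R3, (2, 3))
(1, 0, R7, (3,))
(1, 1, R3, (2, 3))
(1, 2, R3, (2, 3))
(1, 3, R3, (2, 3))
(2, 0, R2, (1, 3))
(2, 0, R3, (2, 3))
(2, 1, R3, (2, 3))
(2, 2, R3, (2, 3))
(2, 3, R3, (2, 3))
(3, 0, R1, (1, 3))
(3, 0, R2, (0, 2))
(3, 0, R3, (2, 3))
(3, 1, R3, (2, 3))
(3, 2, R3, (2, 3))
(3, 3, R3, (2, 3))
(4, 0, R3, (1, 2))
(4, 0, R4, (0, 2))
(4, 0, R7, (2,))
(4, 1, R3, (1, 2))
(4, 2, R3, (1, 2))
(4, 3, R3, (1, 2))
(5, 0, R3, (2, 3))
(5, 0, R8, (0, 3))
(5, 1, R3, (2, 3))
(5, 2, R3, (2, 3))
(5, 3, R3, (2, 3))
(6, 0, R1, (1, 2))
(6, 0, R3, (2, 3))
(6, 1, R3, (2, 3))
(6, 2, R3, (2, 3))
(6, 3, R3, (2, 3))
(6, 3, R6, (0, 3))

bar 0: v0=D3 v1=D4 v2=A4 v3=F4 downbeat m3
bar 1: v0=E3 v1=G3 v2=G4 v3=B3 downbeat P5
bar 2: v0=C3 v1=C4 v2=E4 v3=C4 downbeat P8
bar 3: v0=D3 v1=A3 v2=A4 v3=A3 downbeat P5
bar 4: v0=C3 v1=C4 v2=B3 v3=E4 downbeat M3
bar 5: v0=E3 v1=C4 v2=G4 v3=E4 downbeat P8
bar 6: v0=D3 v1=D4 v2=A4 v3=F4 downbeat m3
  -> R3 @ bar 0 tick 0 v(2, 3): A4 above F4
  -> R5 @ bar 0 tick 0 v(0, 3): opens on m3
  -> R3 @ bar 0 tick 1 v(2, 3): A4 above F4
  -> R3 @ bar 0 tick 2 v(2, 3): A4 above F4
  -> R3 @ bar 0 tick 3 v(2, 3): A4 above F4
  -> R2 @ bar 1 tick 0 v(1, 2): D4/A4 P5 -> G3/G4 P8 similar
  -> R3 @ bar 1 tick 0 v(2, 3): G4 above B3
  -> R7 @ bar 1 tick 0 v(3,): F4->B3 leap 6st
  -> R3 @ bar 1 tick 1 v(2, 3): G4 above B3
  -> R3 @ bar 1 tick 2 v(2, 3): G4 above B3
  -> R3 @ bar 1 tick 3 v(2, 3): G4 above B3
  -> R2 @ bar 2 tick 0 v(1, 3): G3/B3 M3 -> C4/C4 P1 similar
  -> R3 @ bar 2 tick 0 v(2, 3): E4 above C4
  -> R3 @ bar 2 tick 1 v(2, 3): E4 above C4
  -> R3 @ bar 2 tick 2 v(2, 3): E4 above C4
  -> R3 @ bar 2 tick 3 v(2, 3): E4 above C4
  -> R1 @ bar 3 tick 0 v(1, 3): C4/C4 P1 -> A3/A3 P1 similar
  -> R2 @ bar 3 tick 0 v(0, 2): C3/E4 M3 -> D3/A4 P5 similar
  -> R3 @ bar 3 tick 0 v(2, 3): A4 above A3
  -> R3 @ bar 3 tick 1 v(2, 3): A4 above A3
  -> R3 @ bar 3 tick 2 v(2, 3): A4 above A3
  -> R3 @ bar 3 tick 3 v(2, 3): A4 above A3
  -> R3 @ bar 4 tick 0 v(1, 2): C4 above B3
  -> R4 @ bar 4 tick 0 v(0, 2): C3/B3 M7 untreated
  -> R7 @ bar 4 tick 0 v(2,): A4->B3 leap 10st
  -> R3 @ bar 4 tick 1 v(1, 2): C4 above B3
  -> R3 @ bar 4 tick 2 v(1, 2): C4 above B3
  -> R3 @ bar 4 tick 3 v(1, 2): C4 above B3
  -> R3 @ bar 5 tick 0 v(2, 3): G4 above E4
  -> R8 @ bar 5 tick 0 v(0, 3): penult P8 not 3rd/6th
  -> R3 @ bar 5 tick 1 v(2, 3): G4 above E4
  -> R3 @ bar 5 tick 2 v(2, 3): G4 above E4
  -> R3 @ bar 5 tick 3 v(2, 3): G4 above E4
  -> R1 @ bar 6 tick 0 v(1, 2): C4/G4 P5 -> D4/A4 P5 similar
  -> R3 @ bar 6 tick 0 v(2, 3): A4 above F4
  -> R3 @ bar 6 tick 1 v(2, 3): A4 above F4
  -> R3 @ bar 6 tick 2 v(2, 3): A4 above F4
  -> R3 @ bar 6 tick 3 v(2, 3): A4 above F4
  -> R6 @ bar 6 tick 3 v(0, 3): closes on m3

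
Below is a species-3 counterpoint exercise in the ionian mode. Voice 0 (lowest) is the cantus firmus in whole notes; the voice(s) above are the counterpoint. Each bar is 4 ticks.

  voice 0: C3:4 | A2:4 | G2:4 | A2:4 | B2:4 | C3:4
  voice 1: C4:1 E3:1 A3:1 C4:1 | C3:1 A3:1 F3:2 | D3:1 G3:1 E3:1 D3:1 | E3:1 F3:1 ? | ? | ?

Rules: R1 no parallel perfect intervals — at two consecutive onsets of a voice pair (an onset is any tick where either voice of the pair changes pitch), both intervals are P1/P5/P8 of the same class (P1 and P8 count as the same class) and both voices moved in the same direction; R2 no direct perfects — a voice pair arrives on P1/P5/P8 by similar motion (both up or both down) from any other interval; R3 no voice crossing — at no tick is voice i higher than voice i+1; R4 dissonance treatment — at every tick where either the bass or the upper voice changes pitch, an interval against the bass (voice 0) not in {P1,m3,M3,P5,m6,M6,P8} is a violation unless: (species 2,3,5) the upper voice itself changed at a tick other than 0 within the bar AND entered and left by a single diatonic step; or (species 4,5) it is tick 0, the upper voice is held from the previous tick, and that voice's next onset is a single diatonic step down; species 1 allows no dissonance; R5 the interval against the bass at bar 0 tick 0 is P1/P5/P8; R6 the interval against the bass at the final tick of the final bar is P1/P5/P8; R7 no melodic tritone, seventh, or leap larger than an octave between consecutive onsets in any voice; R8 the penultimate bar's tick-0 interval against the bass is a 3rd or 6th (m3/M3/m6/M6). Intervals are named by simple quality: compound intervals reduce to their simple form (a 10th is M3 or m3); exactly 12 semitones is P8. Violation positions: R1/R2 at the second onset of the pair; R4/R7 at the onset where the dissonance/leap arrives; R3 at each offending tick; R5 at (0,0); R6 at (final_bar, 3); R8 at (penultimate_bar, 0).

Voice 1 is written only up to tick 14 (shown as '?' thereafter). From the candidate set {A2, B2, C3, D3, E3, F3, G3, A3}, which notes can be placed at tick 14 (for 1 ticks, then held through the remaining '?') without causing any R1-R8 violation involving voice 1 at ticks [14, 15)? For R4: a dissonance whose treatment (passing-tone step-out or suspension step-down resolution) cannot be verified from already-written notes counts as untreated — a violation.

A2: legal
B2: violates R4,R7
C3: legal
D3: violates R4
E3: legal
F3: legal
G3: violates R4
A3: legal

{A2, A3, C3, E3, F3}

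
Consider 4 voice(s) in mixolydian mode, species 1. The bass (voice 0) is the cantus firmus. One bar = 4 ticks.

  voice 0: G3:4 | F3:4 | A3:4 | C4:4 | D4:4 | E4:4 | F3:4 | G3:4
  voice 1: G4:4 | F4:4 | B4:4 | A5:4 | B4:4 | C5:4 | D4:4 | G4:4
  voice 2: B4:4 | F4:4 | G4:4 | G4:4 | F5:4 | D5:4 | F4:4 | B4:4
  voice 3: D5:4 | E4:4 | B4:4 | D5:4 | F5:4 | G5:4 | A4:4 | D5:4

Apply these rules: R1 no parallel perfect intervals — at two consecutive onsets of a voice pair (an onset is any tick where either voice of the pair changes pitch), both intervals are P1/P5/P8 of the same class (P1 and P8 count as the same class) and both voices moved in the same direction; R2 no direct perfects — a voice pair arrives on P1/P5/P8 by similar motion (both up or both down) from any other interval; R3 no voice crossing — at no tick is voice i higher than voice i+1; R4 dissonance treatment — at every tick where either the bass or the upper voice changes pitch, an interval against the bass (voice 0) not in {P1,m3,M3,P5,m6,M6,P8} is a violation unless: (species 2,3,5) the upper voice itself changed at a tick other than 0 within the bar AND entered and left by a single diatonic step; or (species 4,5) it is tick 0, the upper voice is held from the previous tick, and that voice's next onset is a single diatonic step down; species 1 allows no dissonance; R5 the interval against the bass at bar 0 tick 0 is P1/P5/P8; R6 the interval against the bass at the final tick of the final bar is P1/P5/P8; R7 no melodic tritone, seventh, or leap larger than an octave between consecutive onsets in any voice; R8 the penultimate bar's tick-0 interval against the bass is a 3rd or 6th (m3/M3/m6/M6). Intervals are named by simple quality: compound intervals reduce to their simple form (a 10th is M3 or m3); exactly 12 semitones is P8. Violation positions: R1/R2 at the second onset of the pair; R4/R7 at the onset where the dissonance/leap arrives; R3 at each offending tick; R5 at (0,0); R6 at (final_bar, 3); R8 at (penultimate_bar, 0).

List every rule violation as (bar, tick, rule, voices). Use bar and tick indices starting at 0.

(0, 0, R5, (0, 2))
(1, 0, R1, (0, 1))
(1, 0, R2, (0, 2))
(1, 0, R2, (1, 2))
(1, 0, R3, (2, 3))
(1, 0, R4, (0, 3))
(1, 0, R7, (2,))
(1, 0, R7, (3,))
(1, 1, R3, (2, 3))
(1, 2, R3, (2, 3))
(1, 3, R3, (2, 3))
(2, 0, R2, (1, 3))
(2, 0, R3, (1, 2))
(2, 0, R4, (0, 1))
(2, 0, R4, (0, 2))
(2, 0, R4, (0, 3))
(2, 0, R7, (1,))
(2, 1, R3, (1, 2))
(2, 2, R3, (1, 2))
(2, 3, R3, (1, 2))
(3, 0, R2, (1, 3))
(3, 0, R3, (1, 2))
(3, 0, R4, (0, 3))
(3, 0, R7, (1,))
(3, 1, R3, (1, 2))
(3, 2, R3, (1, 2))
(3, 3, R3, (1, 2))
(4, 0, R2, (2, 3))
(4, 0, R7, (1,))
(4, 0, R7, (2,))
(5, 0, R2, (1, 3))
(5, 0, R4, (0, 2))
(6, 0, R1, (1, 3))
(6, 0, R2, (0, 2))
(6, 0, R7, (0,))
(6, 0, R7, (1,))
(6, 0, R7, (3,))
(6, 0, R8, (0, 2))
(7, 0, R1, (1, 3))
(7, 0, R2, (0, 1))
(7, 0, R2, (0, 3))
(7, 0, R7, (2,))
(7, 3, R6, (0, 2))

bar 0: v0=G3 v1=G4 v2=B4 v3=D5 downbeat P5
bar 1: v0=F3 v1=F4 v2=F4 v3=E4 downbeat M7
bar 2: v0=A3 v1=B4 v2=G4 v3=B4 downbeat M2
bar 3: v0=C4 v1=A5 v2=G4 v3=D5 downbeat M2
bar 4: v0=D4 v1=B4 v2=F5 v3=F5 downbeat m3
bar 5: v0=E4 v1=C5 v2=D5 v3=G5 downbeat m3
bar 6: v0=F3 v1=D4 v2=F4 v3=A4 downbeat M3
bar 7: v0=G3 v1=G4 v2=B4 v3=D5 downbeat P5
  -> R5 @ bar 0 tick 0 v(0, 2): opens on M3
  -> R1 @ bar 1 tick 0 v(0, 1): G3/G4 P8 -> F3/F4 P8 similar
  -> R2 @ bar 1 tick 0 v(0, 2): G3/B4 M3 -> F3/F4 P8 similar
  -> R2 @ bar 1 tick 0 v(1, 2): G4/B4 M3 -> F4/F4 P1 similar
  -> R3 @ bar 1 tick 0 v(2, 3): F4 above E4
  -> R4 @ bar 1 tick 0 v(0, 3): F3/E4 M7 untreated
  -> R7 @ bar 1 tick 0 v(2,): B4->F4 leap 6st
  -> R7 @ bar 1 tick 0 v(3,): D5->E4 leap 10st
  -> R3 @ bar 1 tick 1 v(2, 3): F4 above E4
  -> R3 @ bar 1 tick 2 v(2, 3): F4 above E4
  -> R3 @ bar 1 tick 3 v(2, 3): F4 above E4
  -> R2 @ bar 2 tick 0 v(1, 3): F4/E4 m2 -> B4/B4 P1 similar
  -> R3 @ bar 2 tick 0 v(1, 2): B4 above G4
  -> R4 @ bar 2 tick 0 v(0, 1): A3/B4 M2 untreated
  -> R4 @ bar 2 tick 0 v(0, 2): A3/G4 m7 untreated
  -> R4 @ bar 2 tick 0 v(0, 3): A3/B4 M2 untreated
  -> R7 @ bar 2 tick 0 v(1,): F4->B4 leap 6st
  -> R3 @ bar 2 tick 1 v(1, 2): B4 above G4
  -> R3 @ bar 2 tick 2 v(1, 2): B4 above G4
  -> R3 @ bar 2 tick 3 v(1, 2): B4 above G4
  -> R2 @ bar 3 tick 0 v(1, 3): B4/B4 P1 -> A5/D5 P5 similar
  -> R3 @ bar 3 tick 0 v(1, 2): A5 above G4
  -> R4 @ bar 3 tick 0 v(0, 3): C4/D5 M2 untreated
  -> R7 @ bar 3 tick 0 v(1,): B4->A5 leap 10st
  -> R3 @ bar 3 tick 1 v(1, 2): A5 above G4
  -> R3 @ bar 3 tick 2 v(1, 2): A5 above G4
  -> R3 @ bar 3 tick 3 v(1, 2): A5 above G4
  -> R2 @ bar 4 tick 0 v(2, 3): G4/D5 P5 -> F5/F5 P1 similar
  -> R7 @ bar 4 tick 0 v(1,): A5->B4 leap 10st
  -> R7 @ bar 4 tick 0 v(2,): G4->F5 leap 10st
  -> R2 @ bar 5 tick 0 v(1, 3): B4/F5 TT -> C5/G5 P5 similar
  -> R4 @ bar 5 tick 0 v(0, 2): E4/D5 m7 untreated
  -> R1 @ bar 6 tick 0 v(1, 3): C5/G5 P5 -> D4/A4 P5 similar
  -> R2 @ bar 6 tick 0 v(0, 2): E4/D5 m7 -> F3/F4 P8 similar
  -> R7 @ bar 6 tick 0 v(0,): E4->F3 leap 11st
  -> R7 @ bar 6 tick 0 v(1,): C5->D4 leap 10st
  -> R7 @ bar 6 tick 0 v(3,): G5->A4 leap 10st
  -> R8 @ bar 6 tick 0 v(0, 2): penult P8 not 3rd/6th
  -> R1 @ bar 7 tick 0 v(1, 3): D4/A4 P5 -> G4/D5 P5 similar
  -> R2 @ bar 7 tick 0 v(0, 1): F3/D4 M6 -> G3/G4 P8 similar
  -> R2 @ bar 7 tick 0 v(0, 3): F3/A4 M3 -> G3/D5 P5 similar
  -> R7 @ bar 7 tick 0 v(2,): F4->B4 leap 6st
  -> R6 @ bar 7 tick 3 v(0, 2): closes on M3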